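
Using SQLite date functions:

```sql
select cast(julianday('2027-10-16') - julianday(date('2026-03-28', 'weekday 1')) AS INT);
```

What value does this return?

`weekday 1` advances to the next Monday; 2026-03-28 is a Saturday, so it moves forward to 2026-03-30.
1 day remains in March 2026 after the 30th (31 − 30).
Full months from April 2026 through September 2027 contribute their day counts.
Then 16 days into October 2027.
Total: 1 + 30 + 31 + 30 + 31 + 31 + 30 + 31 + 30 + 31 + 31 + 28 + 31 + 30 + 31 + 30 + 31 + 31 + 30 + 16 = 565.

565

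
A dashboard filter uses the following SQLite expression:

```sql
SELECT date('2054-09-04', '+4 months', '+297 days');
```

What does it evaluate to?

2055-10-28

Adding +4 months to 2054-09-04 gives 2055-01-04.
Applying '+297 days' to 2055-01-04: counting 297 days forward gives 2055-10-28.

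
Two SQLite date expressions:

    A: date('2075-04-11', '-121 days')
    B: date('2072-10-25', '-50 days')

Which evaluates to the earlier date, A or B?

A = 2074-12-11.
B = 2072-09-05.
B is earlier.

B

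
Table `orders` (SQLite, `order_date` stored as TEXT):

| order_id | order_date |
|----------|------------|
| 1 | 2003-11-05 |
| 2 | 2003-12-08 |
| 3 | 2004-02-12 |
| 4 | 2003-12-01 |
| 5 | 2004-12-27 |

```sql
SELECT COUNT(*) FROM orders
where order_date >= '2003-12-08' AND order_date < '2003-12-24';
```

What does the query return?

1

Rows in [2003-12-08, 2003-12-24): 2003-12-08 → 1 row.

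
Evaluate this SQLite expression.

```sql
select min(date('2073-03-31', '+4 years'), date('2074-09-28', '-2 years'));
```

2072-09-28

date('2073-03-31', '+4 years') → 2077-03-31.
date('2074-09-28', '-2 years') → 2072-09-28.
Earlier of the two is 2072-09-28.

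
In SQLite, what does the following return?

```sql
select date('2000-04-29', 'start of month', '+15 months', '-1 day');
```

`start of month` rewinds 2000-04-29 to 2000-04-01.
Adding +15 months to 2000-04-01 gives 2001-07-01.
Going back 1 day from 2001-07-01 reaches 2001-06-30 (last day of June, 30 days).

2001-06-30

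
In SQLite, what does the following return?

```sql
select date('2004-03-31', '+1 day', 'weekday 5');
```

2004-04-02

March 2004 has 31 days; 0 remain after the 31st, so 1 days reach 2004-04-01.
`weekday 5` advances to the next Friday; 2004-04-01 is a Thursday, so it moves forward to 2004-04-02.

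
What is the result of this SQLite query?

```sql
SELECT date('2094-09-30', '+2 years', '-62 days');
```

2096-07-30

Adding +2 years to 2094-09-30 gives 2096-09-30.
Applying '-62 days' to 2096-09-30: counting 62 days back gives 2096-07-30.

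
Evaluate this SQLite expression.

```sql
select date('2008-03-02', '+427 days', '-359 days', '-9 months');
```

2007-08-09

Applying '+427 days' to 2008-03-02: counting 427 days forward gives 2009-05-03.
Applying '-359 days' to 2009-05-03: counting 359 days back gives 2008-05-09.
Adding -9 months to 2008-05-09 gives 2007-08-09.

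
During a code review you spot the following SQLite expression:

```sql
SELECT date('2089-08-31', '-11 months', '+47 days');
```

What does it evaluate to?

Adding -11 months to 2089-08-31 targets 2088-09-31. September 2088 has only 30 days, so SQLite normalizes the 1-day overflow forward to 2088-10-01.
Applying '+47 days' to 2088-10-01: counting 47 days forward gives 2088-11-17.

2088-11-17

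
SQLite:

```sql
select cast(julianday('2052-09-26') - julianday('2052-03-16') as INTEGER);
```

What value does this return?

194

15 days remain in March 2052 after the 16th (31 − 16).
April 2052: 30 days.
May 2052: 31 days.
June 2052: 30 days.
July 2052: 31 days.
August 2052: 31 days.
Then 26 days into September 2052.
Total: 15 + 30 + 31 + 30 + 31 + 31 + 26 = 194.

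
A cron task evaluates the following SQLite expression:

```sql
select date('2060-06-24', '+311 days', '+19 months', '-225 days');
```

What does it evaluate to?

Applying '+311 days' to 2060-06-24: counting 311 days forward gives 2061-05-01.
Adding +19 months to 2061-05-01 gives 2062-12-01.
Applying '-225 days' to 2062-12-01: counting 225 days back gives 2062-04-20.

2062-04-20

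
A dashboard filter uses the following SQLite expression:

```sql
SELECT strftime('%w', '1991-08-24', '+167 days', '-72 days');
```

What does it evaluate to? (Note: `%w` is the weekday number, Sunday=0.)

3

First apply '+167 days', '-72 days': 1991-08-24 → 1991-11-27.
1991-11-27 is a Wednesday; with Sunday=0 that is 3.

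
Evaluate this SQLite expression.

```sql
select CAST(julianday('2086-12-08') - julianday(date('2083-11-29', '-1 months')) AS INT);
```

Adding -1 month to 2083-11-29 gives 2083-10-29.
2 days remain in October 2083 after the 29th (31 − 29).
Full months from November 2083 through November 2086 contribute their day counts.
Then 8 days into December 2086.
Total: 2 + 30 + 31 + 31 + 29 + 31 + 30 + 31 + 30 + 31 + 31 + 30 + 31 + 30 + 31 + 31 + 28 + 31 + 30 + 31 + 30 + 31 + 31 + 30 + 31 + 30 + 31 + 31 + 28 + 31 + 30 + 31 + 30 + 31 + 31 + 30 + 31 + 30 + 8 = 1136.

1136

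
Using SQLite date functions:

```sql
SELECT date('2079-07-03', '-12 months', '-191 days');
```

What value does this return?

Adding -12 months to 2079-07-03 gives 2078-07-03.
Applying '-191 days' to 2078-07-03: counting 191 days back gives 2077-12-24.

2077-12-24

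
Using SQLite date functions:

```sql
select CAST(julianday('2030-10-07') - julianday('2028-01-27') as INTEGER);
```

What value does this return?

984

4 days remain in January 2028 after the 27th (31 − 27).
Full months from February 2028 through September 2030 contribute their day counts.
Then 7 days into October 2030.
Total: 4 + 29 + 31 + 30 + 31 + 30 + 31 + 31 + 30 + 31 + 30 + 31 + 31 + 28 + 31 + 30 + 31 + 30 + 31 + 31 + 30 + 31 + 30 + 31 + 31 + 28 + 31 + 30 + 31 + 30 + 31 + 31 + 30 + 7 = 984.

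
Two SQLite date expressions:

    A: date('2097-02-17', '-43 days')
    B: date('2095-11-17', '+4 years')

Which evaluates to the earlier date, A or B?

A

A = 2097-01-05.
B = 2099-11-17.
A is earlier.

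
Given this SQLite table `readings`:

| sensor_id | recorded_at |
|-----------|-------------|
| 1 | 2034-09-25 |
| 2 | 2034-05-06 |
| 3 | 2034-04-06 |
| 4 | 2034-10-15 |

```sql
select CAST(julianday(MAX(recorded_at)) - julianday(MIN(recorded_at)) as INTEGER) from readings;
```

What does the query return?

192

MIN = 2034-04-06, MAX = 2034-10-15.
24 days remain in April 2034 after the 6th (30 − 6).
May 2034: 31 days.
June 2034: 30 days.
July 2034: 31 days.
August 2034: 31 days.
September 2034: 30 days.
Then 15 days into October 2034.
Total: 24 + 31 + 30 + 31 + 31 + 30 + 15 = 192.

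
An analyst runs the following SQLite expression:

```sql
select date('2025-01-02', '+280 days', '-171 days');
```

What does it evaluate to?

2025-04-21

Applying '+280 days' to 2025-01-02: counting 280 days forward gives 2025-10-09.
Applying '-171 days' to 2025-10-09: counting 171 days back gives 2025-04-21.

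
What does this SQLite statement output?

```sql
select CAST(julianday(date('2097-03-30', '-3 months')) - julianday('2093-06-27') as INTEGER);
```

1282

Adding -3 months to 2097-03-30 gives 2096-12-30.
3 days remain in June 2093 after the 27th (30 − 27).
Full months from July 2093 through November 2096 contribute their day counts.
Then 30 days into December 2096.
Total: 3 + 31 + 31 + 30 + 31 + 30 + 31 + 31 + 28 + 31 + 30 + 31 + 30 + 31 + 31 + 30 + 31 + 30 + 31 + 31 + 28 + 31 + 30 + 31 + 30 + 31 + 31 + 30 + 31 + 30 + 31 + 31 + 29 + 31 + 30 + 31 + 30 + 31 + 31 + 30 + 31 + 30 + 30 = 1282.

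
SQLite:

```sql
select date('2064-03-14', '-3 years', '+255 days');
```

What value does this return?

Adding -3 years to 2064-03-14 gives 2061-03-14.
Applying '+255 days' to 2061-03-14: counting 255 days forward gives 2061-11-24.

2061-11-24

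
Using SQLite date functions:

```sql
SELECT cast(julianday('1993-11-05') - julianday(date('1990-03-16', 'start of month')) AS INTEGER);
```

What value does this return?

`start of month` rewinds 1990-03-16 to 1990-03-01.
30 days remain in March 1990 after the 1st (31 − 1).
Full months from April 1990 through October 1993 contribute their day counts.
Then 5 days into November 1993.
Total: 30 + 30 + 31 + 30 + 31 + 31 + 30 + 31 + 30 + 31 + 31 + 28 + 31 + 30 + 31 + 30 + 31 + 31 + 30 + 31 + 30 + 31 + 31 + 29 + 31 + 30 + 31 + 30 + 31 + 31 + 30 + 31 + 30 + 31 + 31 + 28 + 31 + 30 + 31 + 30 + 31 + 31 + 30 + 31 + 5 = 1345.

1345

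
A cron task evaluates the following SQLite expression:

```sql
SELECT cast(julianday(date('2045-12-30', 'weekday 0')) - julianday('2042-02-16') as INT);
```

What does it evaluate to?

`weekday 0` advances to the next Sunday; 2045-12-30 is a Saturday, so it moves forward to 2045-12-31.
12 days remain in February 2042 after the 16th (28 − 16).
Full months from March 2042 through November 2045 contribute their day counts.
Then 31 days into December 2045.
Total: 12 + 31 + 30 + 31 + 30 + 31 + 31 + 30 + 31 + 30 + 31 + 31 + 28 + 31 + 30 + 31 + 30 + 31 + 31 + 30 + 31 + 30 + 31 + 31 + 29 + 31 + 30 + 31 + 30 + 31 + 31 + 30 + 31 + 30 + 31 + 31 + 28 + 31 + 30 + 31 + 30 + 31 + 31 + 30 + 31 + 30 + 31 = 1414.

1414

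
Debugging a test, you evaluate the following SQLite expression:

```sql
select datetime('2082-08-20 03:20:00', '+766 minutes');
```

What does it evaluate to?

766 minutes = 12h 46m; +766 minutes from 2082-08-20 03:20:00 is 2082-08-20 16:06:00.

2082-08-20 16:06:00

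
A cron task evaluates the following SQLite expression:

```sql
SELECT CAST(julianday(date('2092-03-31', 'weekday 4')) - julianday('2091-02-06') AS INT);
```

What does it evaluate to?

422

`weekday 4` advances to the next Thursday; 2092-03-31 is a Monday, so it moves forward to 2092-04-03.
22 days remain in February 2091 after the 6th (28 − 6).
Full months from March 2091 through March 2092 contribute their day counts.
Then 3 days into April 2092.
Total: 22 + 31 + 30 + 31 + 30 + 31 + 31 + 30 + 31 + 30 + 31 + 31 + 29 + 31 + 3 = 422.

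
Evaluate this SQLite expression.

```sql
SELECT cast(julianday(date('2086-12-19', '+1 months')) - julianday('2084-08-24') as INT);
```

878

Adding +1 month to 2086-12-19 gives 2087-01-19.
7 days remain in August 2084 after the 24th (31 − 24).
Full months from September 2084 through December 2086 contribute their day counts.
Then 19 days into January 2087.
Total: 7 + 30 + 31 + 30 + 31 + 31 + 28 + 31 + 30 + 31 + 30 + 31 + 31 + 30 + 31 + 30 + 31 + 31 + 28 + 31 + 30 + 31 + 30 + 31 + 31 + 30 + 31 + 30 + 31 + 19 = 878.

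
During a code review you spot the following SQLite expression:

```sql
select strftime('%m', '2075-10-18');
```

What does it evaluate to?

`%m` extracts the 2-digit month (01-12): 10.

10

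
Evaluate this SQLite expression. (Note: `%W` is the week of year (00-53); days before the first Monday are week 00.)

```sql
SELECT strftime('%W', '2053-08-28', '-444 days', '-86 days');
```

First apply '-444 days', '-86 days': 2053-08-28 → 2052-03-16.
2052-03-16 is a Saturday. SQLite's %W counts Mondays since the year started; the result is 11.

11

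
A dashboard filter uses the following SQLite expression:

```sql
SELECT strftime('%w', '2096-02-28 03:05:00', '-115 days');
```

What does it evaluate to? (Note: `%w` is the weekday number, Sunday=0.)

6

First apply '-115 days': 2096-02-28 03:05:00 → 2095-11-05 03:05:00.
2095-11-05 is a Saturday; with Sunday=0 that is 6.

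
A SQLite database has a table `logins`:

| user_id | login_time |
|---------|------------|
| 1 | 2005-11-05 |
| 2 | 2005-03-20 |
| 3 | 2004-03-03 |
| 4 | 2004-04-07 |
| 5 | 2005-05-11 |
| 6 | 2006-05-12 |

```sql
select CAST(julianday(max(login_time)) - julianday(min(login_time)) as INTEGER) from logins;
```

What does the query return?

800

MIN = 2004-03-03, MAX = 2006-05-12.
28 days remain in March 2004 after the 3rd (31 − 3).
Full months from April 2004 through April 2006 contribute their day counts.
Then 12 days into May 2006.
Total: 28 + 30 + 31 + 30 + 31 + 31 + 30 + 31 + 30 + 31 + 31 + 28 + 31 + 30 + 31 + 30 + 31 + 31 + 30 + 31 + 30 + 31 + 31 + 28 + 31 + 30 + 12 = 800.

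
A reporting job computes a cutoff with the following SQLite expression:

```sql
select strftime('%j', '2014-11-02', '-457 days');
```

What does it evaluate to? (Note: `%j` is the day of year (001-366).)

First apply '-457 days': 2014-11-02 → 2013-08-02.
Day-of-year for 2013-08-02: days since 2013-01-01 inclusive = 214, zero-padded to 214.

214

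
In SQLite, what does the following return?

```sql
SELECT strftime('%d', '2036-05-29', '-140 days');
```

10

First apply '-140 days': 2036-05-29 → 2036-01-10.
`%d` extracts the 2-digit day of month: 10.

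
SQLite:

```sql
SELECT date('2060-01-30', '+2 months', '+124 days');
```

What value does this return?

2060-08-01

Adding +2 months to 2060-01-30 gives 2060-03-30.
Applying '+124 days' to 2060-03-30: counting 124 days forward gives 2060-08-01.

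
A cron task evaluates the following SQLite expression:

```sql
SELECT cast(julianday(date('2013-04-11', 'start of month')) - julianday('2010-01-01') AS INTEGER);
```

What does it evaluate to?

`start of month` rewinds 2013-04-11 to 2013-04-01.
30 days remain in January 2010 after the 1st (31 − 1).
Full months from February 2010 through March 2013 contribute their day counts.
Then 1 day into April 2013.
Total: 30 + 28 + 31 + 30 + 31 + 30 + 31 + 31 + 30 + 31 + 30 + 31 + 31 + 28 + 31 + 30 + 31 + 30 + 31 + 31 + 30 + 31 + 30 + 31 + 31 + 29 + 31 + 30 + 31 + 30 + 31 + 31 + 30 + 31 + 30 + 31 + 31 + 28 + 31 + 1 = 1186.

1186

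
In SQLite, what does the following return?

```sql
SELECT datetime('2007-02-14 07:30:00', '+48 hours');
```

+48 hours from 2007-02-14 07:30:00 is 2007-02-16 07:30:00 (crosses midnight).

2007-02-16 07:30:00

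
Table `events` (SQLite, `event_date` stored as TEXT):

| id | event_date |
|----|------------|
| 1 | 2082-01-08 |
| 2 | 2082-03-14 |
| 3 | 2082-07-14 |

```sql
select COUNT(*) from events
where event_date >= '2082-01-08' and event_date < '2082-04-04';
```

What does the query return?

Rows in [2082-01-08, 2082-04-04): 2082-01-08, 2082-03-14 → 2 rows.

2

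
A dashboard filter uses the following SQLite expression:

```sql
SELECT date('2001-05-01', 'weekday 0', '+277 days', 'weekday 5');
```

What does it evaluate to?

2002-02-08

`weekday 0` advances to the next Sunday; 2001-05-01 is a Tuesday, so it moves forward to 2001-05-06.
Applying '+277 days' to 2001-05-06: counting 277 days forward gives 2002-02-07.
`weekday 5` advances to the next Friday; 2002-02-07 is a Thursday, so it moves forward to 2002-02-08.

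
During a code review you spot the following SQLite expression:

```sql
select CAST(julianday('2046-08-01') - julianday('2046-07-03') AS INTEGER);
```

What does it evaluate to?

29

28 days remain in July 2046 after the 3rd (31 − 3).
Then 1 day into August 2046.
Total: 28 + 1 = 29.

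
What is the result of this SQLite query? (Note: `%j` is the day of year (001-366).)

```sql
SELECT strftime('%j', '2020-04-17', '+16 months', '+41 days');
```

270

First apply '+16 months', '+41 days': 2020-04-17 → 2021-09-27.
Day-of-year for 2021-09-27: days since 2021-01-01 inclusive = 270, zero-padded to 270.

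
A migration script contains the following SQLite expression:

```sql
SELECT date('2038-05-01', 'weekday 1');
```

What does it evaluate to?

2038-05-03

`weekday 1` advances to the next Monday; 2038-05-01 is a Saturday, so it moves forward to 2038-05-03.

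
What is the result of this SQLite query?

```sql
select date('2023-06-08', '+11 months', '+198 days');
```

2024-11-22

Adding +11 months to 2023-06-08 gives 2024-05-08.
Applying '+198 days' to 2024-05-08: counting 198 days forward gives 2024-11-22.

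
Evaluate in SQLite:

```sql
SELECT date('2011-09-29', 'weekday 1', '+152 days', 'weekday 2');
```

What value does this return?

2012-03-06

`weekday 1` advances to the next Monday; 2011-09-29 is a Thursday, so it moves forward to 2011-10-03.
Applying '+152 days' to 2011-10-03: counting 152 days forward gives 2012-03-03.
`weekday 2` advances to the next Tuesday; 2012-03-03 is a Saturday, so it moves forward to 2012-03-06.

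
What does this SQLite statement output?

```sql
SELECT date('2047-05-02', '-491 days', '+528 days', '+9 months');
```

Applying '-491 days' to 2047-05-02: counting 491 days back gives 2045-12-27.
Applying '+528 days' to 2045-12-27: counting 528 days forward gives 2047-06-08.
Adding +9 months to 2047-06-08 gives 2048-03-08.

2048-03-08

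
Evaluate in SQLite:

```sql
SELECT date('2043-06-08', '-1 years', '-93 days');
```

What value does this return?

Adding -1 year to 2043-06-08 gives 2042-06-08.
Applying '-93 days' to 2042-06-08: counting 93 days back gives 2042-03-07.

2042-03-07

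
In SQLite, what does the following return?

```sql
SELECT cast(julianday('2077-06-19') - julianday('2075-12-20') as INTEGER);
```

11 days remain in December 2075 after the 20th (31 − 20).
Full months from January 2076 through May 2077 contribute their day counts.
Then 19 days into June 2077.
Total: 11 + 31 + 29 + 31 + 30 + 31 + 30 + 31 + 31 + 30 + 31 + 30 + 31 + 31 + 28 + 31 + 30 + 31 + 19 = 547.

547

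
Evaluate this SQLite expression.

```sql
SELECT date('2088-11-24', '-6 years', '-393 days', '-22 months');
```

Adding -6 years to 2088-11-24 gives 2082-11-24.
Applying '-393 days' to 2082-11-24: counting 393 days back gives 2081-10-27.
Adding -22 months to 2081-10-27 gives 2079-12-27.

2079-12-27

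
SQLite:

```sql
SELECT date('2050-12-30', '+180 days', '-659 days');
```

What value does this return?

Applying '+180 days' to 2050-12-30: counting 180 days forward gives 2051-06-28.
Applying '-659 days' to 2051-06-28: counting 659 days back gives 2049-09-07.

2049-09-07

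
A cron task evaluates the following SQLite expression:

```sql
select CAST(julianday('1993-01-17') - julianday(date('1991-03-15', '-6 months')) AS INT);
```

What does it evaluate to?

Adding -6 months to 1991-03-15 gives 1990-09-15.
15 days remain in September 1990 after the 15th (30 − 15).
Full months from October 1990 through December 1992 contribute their day counts.
Then 17 days into January 1993.
Total: 15 + 31 + 30 + 31 + 31 + 28 + 31 + 30 + 31 + 30 + 31 + 31 + 30 + 31 + 30 + 31 + 31 + 29 + 31 + 30 + 31 + 30 + 31 + 31 + 30 + 31 + 30 + 31 + 17 = 855.

855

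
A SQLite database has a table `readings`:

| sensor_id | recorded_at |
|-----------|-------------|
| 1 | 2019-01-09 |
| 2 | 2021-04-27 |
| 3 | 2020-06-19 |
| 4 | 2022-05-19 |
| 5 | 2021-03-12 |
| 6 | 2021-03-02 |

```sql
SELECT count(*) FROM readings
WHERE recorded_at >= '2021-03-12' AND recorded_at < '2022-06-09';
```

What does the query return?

3

Rows in [2021-03-12, 2022-06-09): 2021-04-27, 2022-05-19, 2021-03-12 → 3 rows.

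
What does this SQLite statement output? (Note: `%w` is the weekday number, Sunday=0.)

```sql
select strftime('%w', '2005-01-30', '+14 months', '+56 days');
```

4

First apply '+14 months', '+56 days': 2005-01-30 → 2006-05-25.
2006-05-25 is a Thursday; with Sunday=0 that is 4.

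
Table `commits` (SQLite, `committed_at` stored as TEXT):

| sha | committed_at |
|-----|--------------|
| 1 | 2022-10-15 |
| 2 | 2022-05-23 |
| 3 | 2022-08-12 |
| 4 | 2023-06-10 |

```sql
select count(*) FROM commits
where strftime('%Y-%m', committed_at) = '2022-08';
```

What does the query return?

Rows with year-month 2022-08: 2022-08-12 → 1.

1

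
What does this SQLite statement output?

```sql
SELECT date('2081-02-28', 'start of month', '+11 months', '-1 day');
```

`start of month` rewinds 2081-02-28 to 2081-02-01.
Adding +11 months to 2081-02-01 gives 2082-01-01.
Going back 1 day from 2082-01-01 reaches 2081-12-31 (last day of December, 31 days).

2081-12-31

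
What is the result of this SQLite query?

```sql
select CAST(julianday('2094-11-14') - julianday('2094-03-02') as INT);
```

29 days remain in March 2094 after the 2nd (31 − 2).
Full months from April 2094 through October 2094 contribute their day counts.
Then 14 days into November 2094.
Total: 29 + 30 + 31 + 30 + 31 + 31 + 30 + 31 + 14 = 257.

257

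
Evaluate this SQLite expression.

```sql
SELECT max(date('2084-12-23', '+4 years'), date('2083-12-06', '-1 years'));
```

2088-12-23

date('2084-12-23', '+4 years') → 2088-12-23.
date('2083-12-06', '-1 years') → 2082-12-06.
Later of the two is 2088-12-23.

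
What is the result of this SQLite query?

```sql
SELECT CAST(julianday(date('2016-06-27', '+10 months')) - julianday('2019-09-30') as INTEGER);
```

Adding +10 months to 2016-06-27 gives 2017-04-27.
3 days remain in April 2017 after the 27th (30 − 27).
Full months from May 2017 through August 2019 contribute their day counts.
Then 30 days into September 2019.
Total: 3 + 31 + 30 + 31 + 31 + 30 + 31 + 30 + 31 + 31 + 28 + 31 + 30 + 31 + 30 + 31 + 31 + 30 + 31 + 30 + 31 + 31 + 28 + 31 + 30 + 31 + 30 + 31 + 31 + 30 = 886.
The subtraction is earlier − later, so the result is −886 → -886.

-886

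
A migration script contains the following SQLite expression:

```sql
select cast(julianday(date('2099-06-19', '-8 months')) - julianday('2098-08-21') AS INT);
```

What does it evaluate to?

Adding -8 months to 2099-06-19 gives 2098-10-19.
10 days remain in August 2098 after the 21st (31 − 21).
September 2098: 30 days.
Then 19 days into October 2098.
Total: 10 + 30 + 19 = 59.

59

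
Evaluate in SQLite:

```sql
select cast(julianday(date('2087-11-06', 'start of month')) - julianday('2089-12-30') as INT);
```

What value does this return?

`start of month` rewinds 2087-11-06 to 2087-11-01.
29 days remain in November 2087 after the 1st (30 − 1).
Full months from December 2087 through November 2089 contribute their day counts.
Then 30 days into December 2089.
Total: 29 + 31 + 31 + 29 + 31 + 30 + 31 + 30 + 31 + 31 + 30 + 31 + 30 + 31 + 31 + 28 + 31 + 30 + 31 + 30 + 31 + 31 + 30 + 31 + 30 + 30 = 790.
The subtraction is earlier − later, so the result is −790 → -790.

-790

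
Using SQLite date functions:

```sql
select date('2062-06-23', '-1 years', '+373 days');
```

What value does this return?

Adding -1 year to 2062-06-23 gives 2061-06-23.
Applying '+373 days' to 2061-06-23: counting 373 days forward gives 2062-07-01.

2062-07-01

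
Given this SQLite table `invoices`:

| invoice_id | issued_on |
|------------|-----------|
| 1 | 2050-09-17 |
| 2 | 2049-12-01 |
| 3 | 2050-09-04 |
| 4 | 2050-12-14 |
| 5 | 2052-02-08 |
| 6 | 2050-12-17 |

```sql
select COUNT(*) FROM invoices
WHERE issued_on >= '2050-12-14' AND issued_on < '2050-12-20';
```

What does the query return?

2

Rows in [2050-12-14, 2050-12-20): 2050-12-14, 2050-12-17 → 2 rows.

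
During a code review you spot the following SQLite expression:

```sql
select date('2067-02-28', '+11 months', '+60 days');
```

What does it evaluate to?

Adding +11 months to 2067-02-28 gives 2068-01-28.
Applying '+60 days' to 2068-01-28: counting 60 days forward gives 2068-03-28.

2068-03-28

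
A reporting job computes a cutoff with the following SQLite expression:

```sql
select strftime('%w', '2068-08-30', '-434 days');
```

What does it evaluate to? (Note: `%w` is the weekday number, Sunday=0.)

First apply '-434 days': 2068-08-30 → 2067-06-23.
2067-06-23 is a Thursday; with Sunday=0 that is 4.

4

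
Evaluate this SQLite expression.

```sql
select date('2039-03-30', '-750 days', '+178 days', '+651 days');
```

Applying '-750 days' to 2039-03-30: counting 750 days back gives 2037-03-10.
Applying '+178 days' to 2037-03-10: counting 178 days forward gives 2037-09-04.
Applying '+651 days' to 2037-09-04: counting 651 days forward gives 2039-06-17.

2039-06-17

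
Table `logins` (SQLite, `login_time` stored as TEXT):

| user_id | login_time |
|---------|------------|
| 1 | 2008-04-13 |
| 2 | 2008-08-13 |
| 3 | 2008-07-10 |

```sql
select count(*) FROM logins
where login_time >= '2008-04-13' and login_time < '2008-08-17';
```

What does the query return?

Rows in [2008-04-13, 2008-08-17): 2008-04-13, 2008-08-13, 2008-07-10 → 3 rows.

3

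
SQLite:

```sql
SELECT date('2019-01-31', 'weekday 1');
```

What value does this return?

`weekday 1` advances to the next Monday; 2019-01-31 is a Thursday, so it moves forward to 2019-02-04.

2019-02-04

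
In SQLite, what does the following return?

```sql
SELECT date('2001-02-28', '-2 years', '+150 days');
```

Adding -2 years to 2001-02-28 gives 1999-02-28.
Applying '+150 days' to 1999-02-28: counting 150 days forward gives 1999-07-28.

1999-07-28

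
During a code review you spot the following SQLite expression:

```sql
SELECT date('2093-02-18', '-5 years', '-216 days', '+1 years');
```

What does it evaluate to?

2088-07-17

Adding -5 years to 2093-02-18 gives 2088-02-18.
Applying '-216 days' to 2088-02-18: counting 216 days back gives 2087-07-17.
Adding +1 year to 2087-07-17 gives 2088-07-17.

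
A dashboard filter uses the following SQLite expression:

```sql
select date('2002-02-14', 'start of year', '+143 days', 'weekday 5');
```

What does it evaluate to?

2002-05-24

`start of year` rewinds 2002-02-14 to 2002-01-01.
Applying '+143 days' to 2002-01-01: counting 143 days forward gives 2002-05-24.
`weekday 5` advances to the next Friday; 2002-05-24 is already a Friday, so it stays at 2002-05-24.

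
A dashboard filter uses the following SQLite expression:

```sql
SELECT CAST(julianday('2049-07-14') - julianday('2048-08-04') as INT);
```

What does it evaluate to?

27 days remain in August 2048 after the 4th (31 − 4).
Full months from September 2048 through June 2049 contribute their day counts.
Then 14 days into July 2049.
Total: 27 + 30 + 31 + 30 + 31 + 31 + 28 + 31 + 30 + 31 + 30 + 14 = 344.

344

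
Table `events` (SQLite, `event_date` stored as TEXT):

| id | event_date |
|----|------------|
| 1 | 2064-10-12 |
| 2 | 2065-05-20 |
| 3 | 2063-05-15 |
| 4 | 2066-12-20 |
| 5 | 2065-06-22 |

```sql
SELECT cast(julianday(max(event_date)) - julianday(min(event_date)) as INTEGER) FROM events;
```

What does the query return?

1315

MIN = 2063-05-15, MAX = 2066-12-20.
16 days remain in May 2063 after the 15th (31 − 15).
Full months from June 2063 through November 2066 contribute their day counts.
Then 20 days into December 2066.
Total: 16 + 30 + 31 + 31 + 30 + 31 + 30 + 31 + 31 + 29 + 31 + 30 + 31 + 30 + 31 + 31 + 30 + 31 + 30 + 31 + 31 + 28 + 31 + 30 + 31 + 30 + 31 + 31 + 30 + 31 + 30 + 31 + 31 + 28 + 31 + 30 + 31 + 30 + 31 + 31 + 30 + 31 + 30 + 20 = 1315.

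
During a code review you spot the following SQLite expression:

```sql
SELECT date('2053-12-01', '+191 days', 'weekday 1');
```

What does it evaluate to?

2054-06-15

Applying '+191 days' to 2053-12-01: counting 191 days forward gives 2054-06-10.
`weekday 1` advances to the next Monday; 2054-06-10 is a Wednesday, so it moves forward to 2054-06-15.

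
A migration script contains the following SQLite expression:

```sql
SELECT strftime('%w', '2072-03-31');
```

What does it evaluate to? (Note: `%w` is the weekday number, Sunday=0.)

4

2072-03-31 is a Thursday; with Sunday=0 that is 4.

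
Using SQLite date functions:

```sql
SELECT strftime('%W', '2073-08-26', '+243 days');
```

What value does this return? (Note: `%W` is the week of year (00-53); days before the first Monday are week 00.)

17

First apply '+243 days': 2073-08-26 → 2074-04-26.
2074-04-26 is a Thursday. SQLite's %W counts Mondays since the year started; the result is 17.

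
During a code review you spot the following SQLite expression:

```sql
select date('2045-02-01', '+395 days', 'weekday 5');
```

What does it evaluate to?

Applying '+395 days' to 2045-02-01: counting 395 days forward gives 2046-03-03.
`weekday 5` advances to the next Friday; 2046-03-03 is a Saturday, so it moves forward to 2046-03-09.

2046-03-09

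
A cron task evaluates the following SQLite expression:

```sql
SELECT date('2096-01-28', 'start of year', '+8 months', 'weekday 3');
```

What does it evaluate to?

2096-09-05

`start of year` rewinds 2096-01-28 to 2096-01-01.
Adding +8 months to 2096-01-01 gives 2096-09-01.
`weekday 3` advances to the next Wednesday; 2096-09-01 is a Saturday, so it moves forward to 2096-09-05.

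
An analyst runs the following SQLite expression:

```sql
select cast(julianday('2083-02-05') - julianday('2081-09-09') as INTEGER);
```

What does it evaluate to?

21 days remain in September 2081 after the 9th (30 − 9).
Full months from October 2081 through January 2083 contribute their day counts.
Then 5 days into February 2083.
Total: 21 + 31 + 30 + 31 + 31 + 28 + 31 + 30 + 31 + 30 + 31 + 31 + 30 + 31 + 30 + 31 + 31 + 5 = 514.

514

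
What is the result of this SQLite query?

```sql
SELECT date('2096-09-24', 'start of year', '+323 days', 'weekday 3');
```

2096-11-21

`start of year` rewinds 2096-09-24 to 2096-01-01.
Applying '+323 days' to 2096-01-01: counting 323 days forward gives 2096-11-19.
`weekday 3` advances to the next Wednesday; 2096-11-19 is a Monday, so it moves forward to 2096-11-21.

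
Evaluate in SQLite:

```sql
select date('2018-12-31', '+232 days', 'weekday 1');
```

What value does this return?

Applying '+232 days' to 2018-12-31: counting 232 days forward gives 2019-08-20.
`weekday 1` advances to the next Monday; 2019-08-20 is a Tuesday, so it moves forward to 2019-08-26.

2019-08-26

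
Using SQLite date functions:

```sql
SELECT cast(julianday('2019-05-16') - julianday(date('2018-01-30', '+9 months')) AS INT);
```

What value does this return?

198

Adding +9 months to 2018-01-30 gives 2018-10-30.
1 day remains in October 2018 after the 30th (31 − 30).
Full months from November 2018 through April 2019 contribute their day counts.
Then 16 days into May 2019.
Total: 1 + 30 + 31 + 31 + 28 + 31 + 30 + 16 = 198.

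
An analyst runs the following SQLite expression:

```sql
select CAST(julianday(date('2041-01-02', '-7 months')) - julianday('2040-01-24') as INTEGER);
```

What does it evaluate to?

Adding -7 months to 2041-01-02 gives 2040-06-02.
7 days remain in January 2040 after the 24th (31 − 24).
February 2040: 29 days (leap year).
March 2040: 31 days.
April 2040: 30 days.
May 2040: 31 days.
Then 2 days into June 2040.
Total: 7 + 29 + 31 + 30 + 31 + 2 = 130.

130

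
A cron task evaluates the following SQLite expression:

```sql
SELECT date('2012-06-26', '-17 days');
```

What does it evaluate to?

Going back 17 days within June lands on 2012-06-09.

2012-06-09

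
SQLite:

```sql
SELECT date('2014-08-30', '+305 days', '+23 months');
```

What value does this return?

2017-06-01

Applying '+305 days' to 2014-08-30: counting 305 days forward gives 2015-07-01.
Adding +23 months to 2015-07-01 gives 2017-06-01.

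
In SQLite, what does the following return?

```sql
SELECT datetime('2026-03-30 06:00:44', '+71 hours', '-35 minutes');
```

2026-04-02 04:25:44

+71 hours from 2026-03-30 06:00:44 is 2026-04-02 05:00:44 (crosses midnight).
-35 minutes from 2026-04-02 05:00:44 is 2026-04-02 04:25:44.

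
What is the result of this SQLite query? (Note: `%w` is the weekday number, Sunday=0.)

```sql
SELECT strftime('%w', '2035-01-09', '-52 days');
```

First apply '-52 days': 2035-01-09 → 2034-11-18.
2034-11-18 is a Saturday; with Sunday=0 that is 6.

6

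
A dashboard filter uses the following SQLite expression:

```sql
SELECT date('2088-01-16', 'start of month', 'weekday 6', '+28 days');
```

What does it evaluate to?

2088-01-31

`start of month` rewinds 2088-01-16 to 2088-01-01.
`weekday 6` advances to the next Saturday; 2088-01-01 is a Thursday, so it moves forward to 2088-01-03.
Advancing 28 more days within January lands on 2088-01-31.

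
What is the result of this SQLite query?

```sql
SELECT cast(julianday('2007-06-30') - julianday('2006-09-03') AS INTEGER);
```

300

27 days remain in September 2006 after the 3rd (30 − 3).
Full months from October 2006 through May 2007 contribute their day counts.
Then 30 days into June 2007.
Total: 27 + 31 + 30 + 31 + 31 + 28 + 31 + 30 + 31 + 30 = 300.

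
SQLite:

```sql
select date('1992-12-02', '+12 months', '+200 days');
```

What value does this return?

Adding +12 months to 1992-12-02 gives 1993-12-02.
Applying '+200 days' to 1993-12-02: counting 200 days forward gives 1994-06-20.

1994-06-20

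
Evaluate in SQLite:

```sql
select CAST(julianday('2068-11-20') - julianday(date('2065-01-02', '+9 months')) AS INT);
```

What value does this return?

Adding +9 months to 2065-01-02 gives 2065-10-02.
29 days remain in October 2065 after the 2nd (31 − 2).
Full months from November 2065 through October 2068 contribute their day counts.
Then 20 days into November 2068.
Total: 29 + 30 + 31 + 31 + 28 + 31 + 30 + 31 + 30 + 31 + 31 + 30 + 31 + 30 + 31 + 31 + 28 + 31 + 30 + 31 + 30 + 31 + 31 + 30 + 31 + 30 + 31 + 31 + 29 + 31 + 30 + 31 + 30 + 31 + 31 + 30 + 31 + 20 = 1145.

1145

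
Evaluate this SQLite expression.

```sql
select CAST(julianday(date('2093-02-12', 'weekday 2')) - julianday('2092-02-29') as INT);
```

`weekday 2` advances to the next Tuesday; 2093-02-12 is a Thursday, so it moves forward to 2093-02-17.
0 days remain in February 2092 after the 29th (29 − 29).
Full months from March 2092 through January 2093 contribute their day counts.
Then 17 days into February 2093.
Total: 0 + 31 + 30 + 31 + 30 + 31 + 31 + 30 + 31 + 30 + 31 + 31 + 17 = 354.

354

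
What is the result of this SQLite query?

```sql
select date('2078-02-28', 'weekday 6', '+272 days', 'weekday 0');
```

`weekday 6` advances to the next Saturday; 2078-02-28 is a Monday, so it moves forward to 2078-03-05.
Applying '+272 days' to 2078-03-05: counting 272 days forward gives 2078-12-02.
`weekday 0` advances to the next Sunday; 2078-12-02 is a Friday, so it moves forward to 2078-12-04.

2078-12-04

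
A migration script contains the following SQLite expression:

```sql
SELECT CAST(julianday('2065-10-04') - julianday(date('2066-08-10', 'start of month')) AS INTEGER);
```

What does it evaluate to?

-301

`start of month` rewinds 2066-08-10 to 2066-08-01.
27 days remain in October 2065 after the 4th (31 − 4).
Full months from November 2065 through July 2066 contribute their day counts.
Then 1 day into August 2066.
Total: 27 + 30 + 31 + 31 + 28 + 31 + 30 + 31 + 30 + 31 + 1 = 301.
The subtraction is earlier − later, so the result is −301 → -301.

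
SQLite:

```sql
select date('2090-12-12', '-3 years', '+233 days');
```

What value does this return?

Adding -3 years to 2090-12-12 gives 2087-12-12.
Applying '+233 days' to 2087-12-12: counting 233 days forward gives 2088-08-01.

2088-08-01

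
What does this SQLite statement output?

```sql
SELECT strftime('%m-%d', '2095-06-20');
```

06-20

`%m-%d` extracts the month-day: 06-20.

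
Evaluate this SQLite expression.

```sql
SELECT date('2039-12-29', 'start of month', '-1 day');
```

`start of month` rewinds 2039-12-29 to 2039-12-01.
Going back 1 day from 2039-12-01 reaches 2039-11-30 (last day of November, 30 days).

2039-11-30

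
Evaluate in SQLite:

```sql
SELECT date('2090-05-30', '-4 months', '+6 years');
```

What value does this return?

Adding -4 months to 2090-05-30 gives 2090-01-30.
Adding +6 years to 2090-01-30 gives 2096-01-30.

2096-01-30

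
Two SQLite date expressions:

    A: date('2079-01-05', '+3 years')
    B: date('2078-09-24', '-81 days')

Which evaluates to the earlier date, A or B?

B

A = 2082-01-05.
B = 2078-07-05.
B is earlier.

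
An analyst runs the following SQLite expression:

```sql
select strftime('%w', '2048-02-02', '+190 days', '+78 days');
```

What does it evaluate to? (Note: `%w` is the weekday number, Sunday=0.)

2

First apply '+190 days', '+78 days': 2048-02-02 → 2048-10-27.
2048-10-27 is a Tuesday; with Sunday=0 that is 2.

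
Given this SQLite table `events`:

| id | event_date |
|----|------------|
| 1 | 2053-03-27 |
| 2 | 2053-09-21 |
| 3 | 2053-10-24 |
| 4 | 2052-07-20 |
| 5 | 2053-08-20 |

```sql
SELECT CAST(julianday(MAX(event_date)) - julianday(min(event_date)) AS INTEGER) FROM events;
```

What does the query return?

MIN = 2052-07-20, MAX = 2053-10-24.
11 days remain in July 2052 after the 20th (31 − 20).
Full months from August 2052 through September 2053 contribute their day counts.
Then 24 days into October 2053.
Total: 11 + 31 + 30 + 31 + 30 + 31 + 31 + 28 + 31 + 30 + 31 + 30 + 31 + 31 + 30 + 24 = 461.

461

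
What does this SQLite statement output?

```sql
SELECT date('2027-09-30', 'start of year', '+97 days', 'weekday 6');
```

2027-04-10

`start of year` rewinds 2027-09-30 to 2027-01-01.
Applying '+97 days' to 2027-01-01: counting 97 days forward gives 2027-04-08.
`weekday 6` advances to the next Saturday; 2027-04-08 is a Thursday, so it moves forward to 2027-04-10.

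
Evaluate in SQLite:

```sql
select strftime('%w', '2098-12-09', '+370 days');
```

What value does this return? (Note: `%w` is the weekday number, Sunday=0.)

First apply '+370 days': 2098-12-09 → 2099-12-14.
2099-12-14 is a Monday; with Sunday=0 that is 1.

1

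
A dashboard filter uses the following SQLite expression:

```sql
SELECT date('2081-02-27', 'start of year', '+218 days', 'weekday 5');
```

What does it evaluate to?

2081-08-08

`start of year` rewinds 2081-02-27 to 2081-01-01.
Applying '+218 days' to 2081-01-01: counting 218 days forward gives 2081-08-07.
`weekday 5` advances to the next Friday; 2081-08-07 is a Thursday, so it moves forward to 2081-08-08.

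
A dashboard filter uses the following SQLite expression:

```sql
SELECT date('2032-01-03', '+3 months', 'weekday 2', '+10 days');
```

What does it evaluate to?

Adding +3 months to 2032-01-03 gives 2032-04-03.
`weekday 2` advances to the next Tuesday; 2032-04-03 is a Saturday, so it moves forward to 2032-04-06.
Advancing 10 more days within April lands on 2032-04-16.

2032-04-16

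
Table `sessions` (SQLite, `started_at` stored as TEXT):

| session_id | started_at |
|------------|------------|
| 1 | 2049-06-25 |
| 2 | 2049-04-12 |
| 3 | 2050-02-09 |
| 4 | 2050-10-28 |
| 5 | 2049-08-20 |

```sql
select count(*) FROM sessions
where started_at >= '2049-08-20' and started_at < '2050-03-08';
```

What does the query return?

2

Rows in [2049-08-20, 2050-03-08): 2050-02-09, 2049-08-20 → 2 rows.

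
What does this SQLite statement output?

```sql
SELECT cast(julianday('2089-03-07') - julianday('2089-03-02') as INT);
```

5

Both dates are in March 2089: 7 − 2 = 5.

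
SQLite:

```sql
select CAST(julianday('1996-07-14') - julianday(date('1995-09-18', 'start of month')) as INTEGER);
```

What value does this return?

317

`start of month` rewinds 1995-09-18 to 1995-09-01.
29 days remain in September 1995 after the 1st (30 − 1).
Full months from October 1995 through June 1996 contribute their day counts.
Then 14 days into July 1996.
Total: 29 + 31 + 30 + 31 + 31 + 29 + 31 + 30 + 31 + 30 + 14 = 317.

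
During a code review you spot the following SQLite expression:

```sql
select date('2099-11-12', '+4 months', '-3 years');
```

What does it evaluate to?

2097-03-12

Adding +4 months to 2099-11-12 gives 2100-03-12.
Adding -3 years to 2100-03-12 gives 2097-03-12.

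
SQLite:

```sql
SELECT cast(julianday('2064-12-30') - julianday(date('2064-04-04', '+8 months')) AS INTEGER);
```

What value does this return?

26

Adding +8 months to 2064-04-04 gives 2064-12-04.
Both dates are in December 2064: 30 − 4 = 26.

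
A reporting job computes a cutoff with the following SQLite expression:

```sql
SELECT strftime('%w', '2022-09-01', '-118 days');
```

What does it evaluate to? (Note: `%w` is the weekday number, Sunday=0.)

5

First apply '-118 days': 2022-09-01 → 2022-05-06.
2022-05-06 is a Friday; with Sunday=0 that is 5.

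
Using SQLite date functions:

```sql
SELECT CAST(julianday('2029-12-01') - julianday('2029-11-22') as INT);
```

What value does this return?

9

8 days remain in November 2029 after the 22nd (30 − 22).
Then 1 day into December 2029.
Total: 8 + 1 = 9.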